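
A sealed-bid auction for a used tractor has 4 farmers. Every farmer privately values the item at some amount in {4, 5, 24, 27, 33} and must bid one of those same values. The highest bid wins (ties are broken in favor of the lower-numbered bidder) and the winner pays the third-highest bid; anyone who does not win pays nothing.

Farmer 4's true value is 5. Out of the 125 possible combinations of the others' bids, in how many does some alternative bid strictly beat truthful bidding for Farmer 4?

Others bid (4, 4, 5): truth gives 0; bid 24 gives 1 > 0. Violating.
Others bid (4, 4, 24): truth gives 0; bid 27 gives 1 > 0. Violating.
Others bid (4, 4, 27): truth gives 0; bid 33 gives 1 > 0. Violating.
Others bid (4, 5, 4): truth gives 0; bid 24 gives 1 > 0. Violating.
Others bid (4, 4, 4): truth gives 1; no alternative beats it.
Others bid (4, 4, 33): truth gives 0; no alternative beats it.
(Checking all 125 profiles: 9 have a profitable deviation, 116 do not.)

9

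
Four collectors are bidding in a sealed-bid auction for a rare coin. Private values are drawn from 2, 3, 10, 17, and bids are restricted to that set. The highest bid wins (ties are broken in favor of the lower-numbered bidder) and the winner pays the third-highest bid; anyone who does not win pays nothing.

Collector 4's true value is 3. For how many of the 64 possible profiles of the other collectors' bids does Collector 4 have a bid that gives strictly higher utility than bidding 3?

6

Others bid (2, 2, 3): truth gives 0; bid 10 gives 1 > 0. Violating.
Others bid (2, 2, 10): truth gives 0; bid 17 gives 1 > 0. Violating.
Others bid (2, 3, 2): truth gives 0; bid 10 gives 1 > 0. Violating.
Others bid (2, 10, 2): truth gives 0; bid 17 gives 1 > 0. Violating.
Others bid (2, 2, 2): truth gives 1; no alternative beats it.
Others bid (2, 2, 17): truth gives 0; no alternative beats it.
(Checking all 64 profiles: 6 have a profitable deviation, 58 do not.)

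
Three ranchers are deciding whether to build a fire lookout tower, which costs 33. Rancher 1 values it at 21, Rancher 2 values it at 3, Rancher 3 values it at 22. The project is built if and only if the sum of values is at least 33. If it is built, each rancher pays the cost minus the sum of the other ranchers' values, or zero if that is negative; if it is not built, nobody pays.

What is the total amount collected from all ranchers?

Total value 46 ≥ cost 33, so it is built.
Rancher 1: others sum to 25; max(0, 33 - 25) = 8.
Rancher 2: others sum to 43; max(0, 33 - 43) = 0.
Rancher 3: others sum to 24; max(0, 33 - 24) = 9.
Total collected = 8 + 0 + 9 = 17.

17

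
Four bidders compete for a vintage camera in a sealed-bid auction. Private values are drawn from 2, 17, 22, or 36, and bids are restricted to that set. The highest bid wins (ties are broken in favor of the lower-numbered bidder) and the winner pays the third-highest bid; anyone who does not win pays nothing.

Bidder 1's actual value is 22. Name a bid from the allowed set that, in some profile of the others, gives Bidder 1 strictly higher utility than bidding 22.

Suppose Bidder 2 bids 2, Bidder 3 bids 2 and Bidder 4 bids 36.
Bid 22: loses, pays 0, utility 0.
Bid 36: wins, pays 2, utility 22 - 2 = 20.
So bidding 36 beats truth here (20 > 0).

36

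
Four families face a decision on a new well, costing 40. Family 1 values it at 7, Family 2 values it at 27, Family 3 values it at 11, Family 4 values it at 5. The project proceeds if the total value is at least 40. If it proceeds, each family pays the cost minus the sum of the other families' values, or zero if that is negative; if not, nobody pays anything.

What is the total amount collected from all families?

Total value 50 ≥ cost 40, so it is built.
Family 1: others sum to 43; max(0, 40 - 43) = 0.
Family 2: others sum to 23; max(0, 40 - 23) = 17.
Family 3: others sum to 39; max(0, 40 - 39) = 1.
Family 4: others sum to 45; max(0, 40 - 45) = 0.
Total collected = 0 + 17 + 1 + 0 = 18.

18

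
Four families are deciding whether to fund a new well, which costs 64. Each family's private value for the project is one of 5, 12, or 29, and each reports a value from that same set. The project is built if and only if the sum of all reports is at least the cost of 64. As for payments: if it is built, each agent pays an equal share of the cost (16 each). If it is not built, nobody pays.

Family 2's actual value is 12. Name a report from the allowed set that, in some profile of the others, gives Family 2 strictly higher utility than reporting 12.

5

Suppose Family 1 reports 12, Family 3 reports 12 and Family 4 reports 29.
Report 12: project built, pays 16, utility 12 - 16 = -4.
Report 5: project not built, utility 0.
So reporting 5 beats truth here (0 > -4).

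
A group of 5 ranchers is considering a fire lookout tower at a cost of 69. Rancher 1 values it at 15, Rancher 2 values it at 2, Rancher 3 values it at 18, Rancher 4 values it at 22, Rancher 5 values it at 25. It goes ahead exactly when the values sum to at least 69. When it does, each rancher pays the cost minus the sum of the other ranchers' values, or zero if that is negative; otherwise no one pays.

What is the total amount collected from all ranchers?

Total value 82 ≥ cost 69, so it is built.
Rancher 1: others sum to 67; max(0, 69 - 67) = 2.
Rancher 2: others sum to 80; max(0, 69 - 80) = 0.
Rancher 3: others sum to 64; max(0, 69 - 64) = 5.
Rancher 4: others sum to 60; max(0, 69 - 60) = 9.
Rancher 5: others sum to 57; max(0, 69 - 57) = 12.
Total collected = 2 + 0 + 5 + 9 + 12 = 28.

28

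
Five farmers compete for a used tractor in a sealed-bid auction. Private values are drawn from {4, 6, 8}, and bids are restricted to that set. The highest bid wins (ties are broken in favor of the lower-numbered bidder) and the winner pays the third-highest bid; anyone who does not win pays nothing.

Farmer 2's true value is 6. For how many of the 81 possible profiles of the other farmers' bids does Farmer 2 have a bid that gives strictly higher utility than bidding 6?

Others bid (4, 4, 4, 8): truth gives 0; bid 8 gives 2 > 0. Violating.
Others bid (4, 4, 8, 4): truth gives 0; bid 8 gives 2 > 0. Violating.
Others bid (4, 8, 4, 4): truth gives 0; bid 8 gives 2 > 0. Violating.
Others bid (6, 4, 4, 4): truth gives 0; bid 8 gives 2 > 0. Violating.
Others bid (4, 4, 4, 4): truth gives 2; no alternative beats it.
Others bid (4, 4, 4, 6): truth gives 2; no alternative beats it.
(Checking all 81 profiles: 4 have a profitable deviation, 77 do not.)

4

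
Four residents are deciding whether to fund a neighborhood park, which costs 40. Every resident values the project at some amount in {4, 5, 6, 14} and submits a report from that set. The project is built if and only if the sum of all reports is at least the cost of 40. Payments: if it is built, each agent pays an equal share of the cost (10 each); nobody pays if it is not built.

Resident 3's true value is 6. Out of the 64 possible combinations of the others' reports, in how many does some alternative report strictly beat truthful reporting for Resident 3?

3

Others report (6, 14, 14): truth gives -4; report 4 gives 0 > -4. Violating.
Others report (14, 6, 14): truth gives -4; report 4 gives 0 > -4. Violating.
Others report (14, 14, 6): truth gives -4; report 4 gives 0 > -4. Violating.
Others report (4, 4, 4): truth gives 0; no alternative beats it.
Others report (4, 4, 5): truth gives 0; no alternative beats it.
(Checking all 64 profiles: 3 have a profitable deviation, 61 do not.)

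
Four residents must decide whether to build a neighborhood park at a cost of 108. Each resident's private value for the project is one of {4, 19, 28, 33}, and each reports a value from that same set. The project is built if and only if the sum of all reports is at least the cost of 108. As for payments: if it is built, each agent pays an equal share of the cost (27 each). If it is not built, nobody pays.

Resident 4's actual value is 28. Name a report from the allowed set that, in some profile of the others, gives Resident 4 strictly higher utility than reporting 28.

33

Suppose Resident 1 reports 19, Resident 2 reports 28 and Resident 3 reports 28.
Report 28: project not built, utility 0.
Report 33: project built, pays 27, utility 28 - 27 = 1.
So reporting 33 beats truth here (1 > 0).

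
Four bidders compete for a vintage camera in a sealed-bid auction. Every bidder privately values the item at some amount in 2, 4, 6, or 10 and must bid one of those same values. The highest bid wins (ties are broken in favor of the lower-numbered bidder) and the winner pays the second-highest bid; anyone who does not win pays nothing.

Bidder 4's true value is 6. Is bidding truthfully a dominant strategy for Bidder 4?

Check each profile of the others' bids and compare truth against every alternative bid.
Others bid (2, 2, 2): truth gives 4, best alternative gives 4.
Others bid (2, 2, 4): truth gives 2, best alternative gives 2.
Others bid (2, 4, 2): truth gives 2, best alternative gives 2.
Others bid (2, 4, 4): truth gives 2, best alternative gives 2.
Others bid (4, 2, 2): truth gives 2, best alternative gives 2.
Others bid (4, 2, 4): truth gives 2, best alternative gives 2.
(Remaining 58 profiles checked similarly; truth is weakly best in each.)
In every case the truthful bid is at least as good as any alternative, so it is a dominant strategy.

Yes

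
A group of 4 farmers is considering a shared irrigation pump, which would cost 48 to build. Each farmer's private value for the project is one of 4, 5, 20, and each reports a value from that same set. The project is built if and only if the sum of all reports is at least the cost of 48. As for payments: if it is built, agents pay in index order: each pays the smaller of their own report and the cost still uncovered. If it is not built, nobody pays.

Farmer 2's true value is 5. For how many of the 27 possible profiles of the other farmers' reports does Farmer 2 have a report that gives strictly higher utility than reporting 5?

Others report (4, 20, 20): truth gives 0; report 4 gives 1 > 0. Violating.
Others report (5, 20, 20): truth gives 0; report 4 gives 1 > 0. Violating.
Others report (20, 4, 20): truth gives 0; report 4 gives 1 > 0. Violating.
Others report (20, 5, 20): truth gives 0; report 4 gives 1 > 0. Violating.
Others report (4, 4, 4): truth gives 0; no alternative beats it.
Others report (4, 4, 5): truth gives 0; no alternative beats it.
(Checking all 27 profiles: 7 have a profitable deviation, 20 do not.)

7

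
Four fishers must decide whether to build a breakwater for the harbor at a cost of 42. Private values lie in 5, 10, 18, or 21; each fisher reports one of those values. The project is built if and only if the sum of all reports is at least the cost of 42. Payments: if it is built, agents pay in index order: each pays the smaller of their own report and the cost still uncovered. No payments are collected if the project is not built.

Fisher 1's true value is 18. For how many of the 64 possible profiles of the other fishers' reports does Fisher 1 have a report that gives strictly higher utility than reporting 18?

50

Others report (5, 10, 18): truth gives 0; report 10 gives 8 > 0. Violating.
Others report (5, 10, 21): truth gives 0; report 10 gives 8 > 0. Violating.
Others report (5, 18, 10): truth gives 0; report 10 gives 8 > 0. Violating.
Others report (5, 18, 18): truth gives 0; report 5 gives 13 > 0. Violating.
Others report (5, 5, 5): truth gives 0; no alternative beats it.
Others report (5, 5, 10): truth gives 0; no alternative beats it.
(Checking all 64 profiles: 50 have a profitable deviation, 14 do not.)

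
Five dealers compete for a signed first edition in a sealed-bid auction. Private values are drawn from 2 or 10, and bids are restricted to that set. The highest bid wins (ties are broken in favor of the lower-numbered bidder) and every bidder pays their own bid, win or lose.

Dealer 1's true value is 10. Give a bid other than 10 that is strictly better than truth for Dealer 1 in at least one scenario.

Suppose Dealer 2 bids 2, Dealer 3 bids 2, Dealer 4 bids 2 and Dealer 5 bids 2.
Bid 10: wins, pays 10, utility 10 - 10 = 0.
Bid 2: wins, pays 2, utility 10 - 2 = 8.
So bidding 2 beats truth here (8 > 0).

2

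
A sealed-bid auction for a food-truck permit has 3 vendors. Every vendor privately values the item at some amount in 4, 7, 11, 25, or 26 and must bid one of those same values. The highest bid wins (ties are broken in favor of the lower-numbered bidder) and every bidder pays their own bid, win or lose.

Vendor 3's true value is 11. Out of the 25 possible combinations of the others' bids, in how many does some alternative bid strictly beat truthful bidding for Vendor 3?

Others bid (4, 4): truth gives 0; bid 7 gives 4 > 0. Violating.
Others bid (4, 11): truth gives -11; bid 4 gives -4 > -11. Violating.
Others bid (4, 25): truth gives -11; bid 4 gives -4 > -11. Violating.
Others bid (4, 26): truth gives -11; bid 4 gives -4 > -11. Violating.
Others bid (4, 7): truth gives 0; no alternative beats it.
Others bid (7, 4): truth gives 0; no alternative beats it.
(Checking all 25 profiles: 22 have a profitable deviation, 3 do not.)

22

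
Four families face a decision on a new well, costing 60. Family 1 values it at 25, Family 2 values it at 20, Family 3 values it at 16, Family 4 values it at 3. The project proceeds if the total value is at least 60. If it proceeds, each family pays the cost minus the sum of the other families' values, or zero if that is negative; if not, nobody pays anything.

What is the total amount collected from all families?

Total value 64 ≥ cost 60, so it is built.
Family 1: others sum to 39; max(0, 60 - 39) = 21.
Family 2: others sum to 44; max(0, 60 - 44) = 16.
Family 3: others sum to 48; max(0, 60 - 48) = 12.
Family 4: others sum to 61; max(0, 60 - 61) = 0.
Total collected = 21 + 16 + 12 + 0 = 49.

49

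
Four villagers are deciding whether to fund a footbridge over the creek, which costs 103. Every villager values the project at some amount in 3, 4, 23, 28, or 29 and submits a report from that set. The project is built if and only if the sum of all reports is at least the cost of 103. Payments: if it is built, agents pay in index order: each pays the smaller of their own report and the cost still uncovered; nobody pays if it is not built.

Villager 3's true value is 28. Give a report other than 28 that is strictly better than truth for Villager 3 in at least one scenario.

23

Suppose Villager 1 reports 23, Villager 2 reports 28 and Villager 4 reports 29.
Report 28: project built, pays 28, utility 28 - 28 = 0.
Report 23: project built, pays 23, utility 28 - 23 = 5.
So reporting 23 beats truth here (5 > 0).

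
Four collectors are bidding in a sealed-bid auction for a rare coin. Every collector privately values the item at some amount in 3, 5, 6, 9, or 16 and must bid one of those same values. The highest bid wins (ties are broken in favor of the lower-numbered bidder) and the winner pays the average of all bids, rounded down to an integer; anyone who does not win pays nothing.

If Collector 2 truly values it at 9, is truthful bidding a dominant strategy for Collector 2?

Consider the case where Collector 1 bids 3, Collector 3 bids 3 and Collector 4 bids 3.
Truthful bid 9: wins, pays 4, utility 9 - 4 = 5.
Bid 5 instead: wins, pays 3, utility 9 - 3 = 6.
Since 6 > 5, bidding 5 is strictly better here, so truthful bidding is not dominant.

No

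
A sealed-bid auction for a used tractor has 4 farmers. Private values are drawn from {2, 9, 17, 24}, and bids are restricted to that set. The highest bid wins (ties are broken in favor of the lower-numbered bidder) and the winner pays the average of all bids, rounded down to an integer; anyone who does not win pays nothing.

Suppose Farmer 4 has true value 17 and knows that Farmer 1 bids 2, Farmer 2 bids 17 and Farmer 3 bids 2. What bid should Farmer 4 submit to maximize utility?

Bid 2: loses, pays 0, utility 0.
Bid 9: loses, pays 0, utility 0.
Bid 17: loses, pays 0, utility 0.
Bid 24: wins, pays 11, utility 17 - 11 = 6.
The best choice is 24 with utility 6.

24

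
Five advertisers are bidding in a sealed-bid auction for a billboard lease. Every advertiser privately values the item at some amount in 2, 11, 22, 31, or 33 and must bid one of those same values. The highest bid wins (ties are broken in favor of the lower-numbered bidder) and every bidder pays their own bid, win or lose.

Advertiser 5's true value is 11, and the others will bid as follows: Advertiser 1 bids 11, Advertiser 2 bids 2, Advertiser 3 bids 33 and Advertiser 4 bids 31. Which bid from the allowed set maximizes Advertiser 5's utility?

2

Bid 2: loses but pays 2, utility -2.
Bid 11: loses but pays 11, utility -11.
Bid 22: loses but pays 22, utility -22.
Bid 31: loses but pays 31, utility -31.
Bid 33: loses but pays 33, utility -33.
The best choice is 2 with utility -2.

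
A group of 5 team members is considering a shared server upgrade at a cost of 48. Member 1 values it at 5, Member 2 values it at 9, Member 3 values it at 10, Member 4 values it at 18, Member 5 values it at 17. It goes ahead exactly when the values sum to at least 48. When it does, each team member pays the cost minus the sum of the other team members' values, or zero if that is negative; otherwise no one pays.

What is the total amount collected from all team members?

13

Total value 59 ≥ cost 48, so it is built.
Member 1: others sum to 54; max(0, 48 - 54) = 0.
Member 2: others sum to 50; max(0, 48 - 50) = 0.
Member 3: others sum to 49; max(0, 48 - 49) = 0.
Member 4: others sum to 41; max(0, 48 - 41) = 7.
Member 5: others sum to 42; max(0, 48 - 42) = 6.
Total collected = 0 + 0 + 0 + 7 + 6 = 13.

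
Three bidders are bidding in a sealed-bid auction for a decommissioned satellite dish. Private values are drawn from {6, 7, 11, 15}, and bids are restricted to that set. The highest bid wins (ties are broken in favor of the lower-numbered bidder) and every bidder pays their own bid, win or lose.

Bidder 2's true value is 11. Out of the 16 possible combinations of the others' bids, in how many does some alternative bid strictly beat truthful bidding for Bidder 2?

12

Others bid (6, 6): truth gives 0; bid 7 gives 4 > 0. Violating.
Others bid (6, 7): truth gives 0; bid 7 gives 4 > 0. Violating.
Others bid (6, 15): truth gives -11; bid 15 gives -4 > -11. Violating.
Others bid (7, 15): truth gives -11; bid 15 gives -4 > -11. Violating.
Others bid (6, 11): truth gives 0; no alternative beats it.
Others bid (7, 6): truth gives 0; no alternative beats it.
(Checking all 16 profiles: 12 have a profitable deviation, 4 do not.)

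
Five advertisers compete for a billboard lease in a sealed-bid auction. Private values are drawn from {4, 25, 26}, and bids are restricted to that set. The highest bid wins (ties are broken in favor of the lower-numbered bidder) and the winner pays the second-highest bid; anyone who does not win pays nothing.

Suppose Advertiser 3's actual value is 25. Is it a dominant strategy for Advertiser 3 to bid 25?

Check each profile of the others' bids and compare truth against every alternative bid.
Others bid (4, 4, 4, 4): truth gives 21, best alternative gives 21.
Others bid (4, 4, 4, 25): truth gives 0, best alternative gives 0.
Others bid (4, 4, 4, 26): truth gives 0, best alternative gives 0.
Others bid (4, 4, 25, 4): truth gives 0, best alternative gives 0.
Others bid (4, 4, 25, 25): truth gives 0, best alternative gives 0.
Others bid (4, 4, 25, 26): truth gives 0, best alternative gives 0.
(Remaining 75 profiles checked similarly; truth is weakly best in each.)
In every case the truthful bid is at least as good as any alternative, so it is a dominant strategy.

Yes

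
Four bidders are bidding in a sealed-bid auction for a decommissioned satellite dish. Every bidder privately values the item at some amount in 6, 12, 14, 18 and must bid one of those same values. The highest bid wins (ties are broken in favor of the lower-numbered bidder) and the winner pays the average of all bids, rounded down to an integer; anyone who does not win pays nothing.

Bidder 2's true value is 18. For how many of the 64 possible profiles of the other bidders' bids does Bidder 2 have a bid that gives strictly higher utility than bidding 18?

18

Others bid (6, 6, 6): truth gives 9; bid 12 gives 11 > 9. Violating.
Others bid (6, 6, 12): truth gives 8; bid 12 gives 9 > 8. Violating.
Others bid (6, 6, 14): truth gives 7; bid 14 gives 8 > 7. Violating.
Others bid (6, 12, 6): truth gives 8; bid 12 gives 9 > 8. Violating.
Others bid (6, 6, 18): truth gives 6; no alternative beats it.
Others bid (6, 12, 18): truth gives 5; no alternative beats it.
(Checking all 64 profiles: 18 have a profitable deviation, 46 do not.)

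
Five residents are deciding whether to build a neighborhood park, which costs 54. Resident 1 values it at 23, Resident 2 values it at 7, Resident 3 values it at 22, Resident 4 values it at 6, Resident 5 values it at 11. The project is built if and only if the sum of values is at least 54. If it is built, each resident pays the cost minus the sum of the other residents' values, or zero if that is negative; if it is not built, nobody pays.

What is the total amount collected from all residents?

15

Total value 69 ≥ cost 54, so it is built.
Resident 1: others sum to 46; max(0, 54 - 46) = 8.
Resident 2: others sum to 62; max(0, 54 - 62) = 0.
Resident 3: others sum to 47; max(0, 54 - 47) = 7.
Resident 4: others sum to 63; max(0, 54 - 63) = 0.
Resident 5: others sum to 58; max(0, 54 - 58) = 0.
Total collected = 8 + 0 + 7 + 0 + 0 = 15.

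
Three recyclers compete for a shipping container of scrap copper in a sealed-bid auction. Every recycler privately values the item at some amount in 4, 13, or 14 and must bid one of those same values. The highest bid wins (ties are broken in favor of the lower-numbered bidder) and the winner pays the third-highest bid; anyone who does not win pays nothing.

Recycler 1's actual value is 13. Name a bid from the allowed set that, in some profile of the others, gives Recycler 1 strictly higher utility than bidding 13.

Suppose Recycler 2 bids 4 and Recycler 3 bids 14.
Bid 13: loses, pays 0, utility 0.
Bid 14: wins, pays 4, utility 13 - 4 = 9.
So bidding 14 beats truth here (9 > 0).

14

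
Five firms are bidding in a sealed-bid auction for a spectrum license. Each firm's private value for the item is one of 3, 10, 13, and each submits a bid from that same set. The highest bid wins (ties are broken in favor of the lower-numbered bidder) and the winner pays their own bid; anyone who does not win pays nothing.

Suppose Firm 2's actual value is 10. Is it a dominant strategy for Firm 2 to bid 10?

Check each profile of the others' bids and compare truth against every alternative bid.
Others bid (3, 3, 3, 3): truth gives 0, best alternative gives 0.
Others bid (3, 3, 3, 10): truth gives 0, best alternative gives 0.
Others bid (3, 3, 3, 13): truth gives 0, best alternative gives 0.
Others bid (3, 3, 10, 3): truth gives 0, best alternative gives 0.
Others bid (3, 3, 10, 10): truth gives 0, best alternative gives 0.
Others bid (3, 3, 10, 13): truth gives 0, best alternative gives 0.
(Remaining 75 profiles checked similarly; truth is weakly best in each.)
In every case the truthful bid is at least as good as any alternative, so it is a dominant strategy.

Yes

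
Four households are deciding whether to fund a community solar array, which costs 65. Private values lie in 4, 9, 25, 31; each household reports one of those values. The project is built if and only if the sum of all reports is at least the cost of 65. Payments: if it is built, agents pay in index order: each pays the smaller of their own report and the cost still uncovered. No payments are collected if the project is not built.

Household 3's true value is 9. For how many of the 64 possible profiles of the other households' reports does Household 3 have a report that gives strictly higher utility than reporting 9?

16

Others report (4, 31, 31): truth gives 0; report 4 gives 5 > 0. Violating.
Others report (9, 25, 31): truth gives 0; report 4 gives 5 > 0. Violating.
Others report (9, 31, 25): truth gives 0; report 4 gives 5 > 0. Violating.
Others report (9, 31, 31): truth gives 0; report 4 gives 5 > 0. Violating.
Others report (4, 4, 4): truth gives 0; no alternative beats it.
Others report (4, 4, 9): truth gives 0; no alternative beats it.
(Checking all 64 profiles: 16 have a profitable deviation, 48 do not.)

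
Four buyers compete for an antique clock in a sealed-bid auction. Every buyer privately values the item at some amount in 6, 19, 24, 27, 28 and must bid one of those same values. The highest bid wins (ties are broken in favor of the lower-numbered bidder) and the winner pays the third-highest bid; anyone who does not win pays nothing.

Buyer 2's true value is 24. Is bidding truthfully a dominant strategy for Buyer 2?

Consider the case where Buyer 1 bids 6, Buyer 3 bids 6 and Buyer 4 bids 27.
Truthful bid 24: loses, pays 0, utility 0.
Bid 27 instead: wins, pays 6, utility 24 - 6 = 18.
Since 18 > 0, bidding 27 is strictly better here, so truthful bidding is not dominant.

No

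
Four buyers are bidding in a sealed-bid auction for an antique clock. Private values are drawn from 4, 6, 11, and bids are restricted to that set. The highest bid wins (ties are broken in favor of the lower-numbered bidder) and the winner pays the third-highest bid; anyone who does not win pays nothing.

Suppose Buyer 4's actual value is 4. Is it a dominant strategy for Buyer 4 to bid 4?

Check each profile of the others' bids and compare truth against every alternative bid.
Others bid (4, 4, 4): truth gives 0, best alternative gives 0.
Others bid (4, 4, 6): truth gives 0, best alternative gives 0.
Others bid (4, 4, 11): truth gives 0, best alternative gives 0.
Others bid (4, 6, 4): truth gives 0, best alternative gives 0.
Others bid (4, 6, 6): truth gives 0, best alternative gives 0.
Others bid (4, 6, 11): truth gives 0, best alternative gives 0.
(Remaining 21 profiles checked similarly; truth is weakly best in each.)
In every case the truthful bid is at least as good as any alternative, so it is a dominant strategy.

Yes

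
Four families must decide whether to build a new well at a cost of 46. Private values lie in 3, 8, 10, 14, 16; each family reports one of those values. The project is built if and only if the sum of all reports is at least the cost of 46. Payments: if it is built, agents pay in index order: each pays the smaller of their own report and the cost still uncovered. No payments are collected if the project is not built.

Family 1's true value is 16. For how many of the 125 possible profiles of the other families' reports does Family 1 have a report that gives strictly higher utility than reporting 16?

62

Others report (3, 14, 16): truth gives 0; report 14 gives 2 > 0. Violating.
Others report (3, 16, 14): truth gives 0; report 14 gives 2 > 0. Violating.
Others report (3, 16, 16): truth gives 0; report 14 gives 2 > 0. Violating.
Others report (8, 8, 16): truth gives 0; report 14 gives 2 > 0. Violating.
Others report (3, 3, 3): truth gives 0; no alternative beats it.
Others report (3, 3, 8): truth gives 0; no alternative beats it.
(Checking all 125 profiles: 62 have a profitable deviation, 63 do not.)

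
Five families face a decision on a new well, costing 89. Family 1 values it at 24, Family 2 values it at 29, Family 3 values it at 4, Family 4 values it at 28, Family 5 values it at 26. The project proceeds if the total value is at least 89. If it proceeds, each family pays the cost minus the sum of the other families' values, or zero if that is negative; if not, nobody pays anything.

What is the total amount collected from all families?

Total value 111 ≥ cost 89, so it is built.
Family 1: others sum to 87; max(0, 89 - 87) = 2.
Family 2: others sum to 82; max(0, 89 - 82) = 7.
Family 3: others sum to 107; max(0, 89 - 107) = 0.
Family 4: others sum to 83; max(0, 89 - 83) = 6.
Family 5: others sum to 85; max(0, 89 - 85) = 4.
Total collected = 2 + 7 + 0 + 6 + 4 = 19.

19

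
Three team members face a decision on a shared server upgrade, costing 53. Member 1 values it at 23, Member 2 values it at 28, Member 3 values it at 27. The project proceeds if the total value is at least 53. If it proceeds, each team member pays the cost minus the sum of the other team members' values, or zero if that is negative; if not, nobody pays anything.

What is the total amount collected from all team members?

Total value 78 ≥ cost 53, so it is built.
Member 1: others sum to 55; max(0, 53 - 55) = 0.
Member 2: others sum to 50; max(0, 53 - 50) = 3.
Member 3: others sum to 51; max(0, 53 - 51) = 2.
Total collected = 0 + 3 + 2 = 5.

5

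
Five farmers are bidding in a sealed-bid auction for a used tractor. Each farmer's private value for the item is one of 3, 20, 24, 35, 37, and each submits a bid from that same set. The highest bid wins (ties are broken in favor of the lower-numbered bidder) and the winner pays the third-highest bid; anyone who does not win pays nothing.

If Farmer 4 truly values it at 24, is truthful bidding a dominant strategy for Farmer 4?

No

Consider the case where Farmer 1 bids 3, Farmer 2 bids 3, Farmer 3 bids 3 and Farmer 5 bids 35.
Truthful bid 24: loses, pays 0, utility 0.
Bid 35 instead: wins, pays 3, utility 24 - 3 = 21.
Since 21 > 0, bidding 35 is strictly better here, so truthful bidding is not dominant.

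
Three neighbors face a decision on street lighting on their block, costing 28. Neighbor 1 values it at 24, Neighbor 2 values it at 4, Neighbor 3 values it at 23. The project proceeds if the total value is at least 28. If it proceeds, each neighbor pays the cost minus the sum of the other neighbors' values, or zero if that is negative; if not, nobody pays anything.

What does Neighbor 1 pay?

Total value 51 ≥ cost 28, so the project is built.
The other neighbors' values sum to 27.
Cost minus that sum is 28 - 27 = 1.

1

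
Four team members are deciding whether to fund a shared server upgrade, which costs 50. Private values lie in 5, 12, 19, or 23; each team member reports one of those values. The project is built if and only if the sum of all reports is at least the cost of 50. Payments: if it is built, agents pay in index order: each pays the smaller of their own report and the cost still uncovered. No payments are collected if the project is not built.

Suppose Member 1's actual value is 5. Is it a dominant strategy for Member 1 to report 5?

Check each profile of the others' reports and compare truth against every alternative report.
Others report (5, 12, 23): truth gives 0, best alternative gives -7.
Others report (5, 19, 19): truth gives 0, best alternative gives -7.
Others report (5, 19, 23): truth gives 0, best alternative gives -7.
Others report (5, 23, 12): truth gives 0, best alternative gives -7.
Others report (5, 23, 19): truth gives 0, best alternative gives -7.
Others report (5, 23, 23): truth gives 0, best alternative gives -7.
(Remaining 58 profiles checked similarly; truth is weakly best in each.)
In every case the truthful report is at least as good as any alternative, so it is a dominant strategy.

Yes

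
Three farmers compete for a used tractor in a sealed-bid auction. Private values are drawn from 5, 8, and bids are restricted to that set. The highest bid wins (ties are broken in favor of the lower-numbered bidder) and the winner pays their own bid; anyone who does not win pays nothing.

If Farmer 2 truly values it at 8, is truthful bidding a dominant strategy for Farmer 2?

Yes

Check each profile of the others' bids and compare truth against every alternative bid.
Others bid (5, 5): truth gives 0, best alternative gives 0.
Others bid (5, 8): truth gives 0, best alternative gives 0.
Others bid (8, 5): truth gives 0, best alternative gives 0.
Others bid (8, 8): truth gives 0, best alternative gives 0.
In every case the truthful bid is at least as good as any alternative, so it is a dominant strategy.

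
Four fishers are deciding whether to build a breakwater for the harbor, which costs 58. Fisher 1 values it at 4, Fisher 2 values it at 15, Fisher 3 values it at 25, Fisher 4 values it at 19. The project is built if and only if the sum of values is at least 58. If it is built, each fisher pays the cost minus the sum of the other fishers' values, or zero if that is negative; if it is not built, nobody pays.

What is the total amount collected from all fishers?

Total value 63 ≥ cost 58, so it is built.
Fisher 1: others sum to 59; max(0, 58 - 59) = 0.
Fisher 2: others sum to 48; max(0, 58 - 48) = 10.
Fisher 3: others sum to 38; max(0, 58 - 38) = 20.
Fisher 4: others sum to 44; max(0, 58 - 44) = 14.
Total collected = 0 + 10 + 20 + 14 = 44.

44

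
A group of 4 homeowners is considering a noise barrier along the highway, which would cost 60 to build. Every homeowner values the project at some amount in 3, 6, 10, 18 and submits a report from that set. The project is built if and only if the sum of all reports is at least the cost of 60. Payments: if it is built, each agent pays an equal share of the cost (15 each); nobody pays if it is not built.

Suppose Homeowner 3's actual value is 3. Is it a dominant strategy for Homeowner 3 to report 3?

Check each profile of the others' reports and compare truth against every alternative report.
Others report (18, 18, 18): truth gives 0, best alternative gives -12.
Others report (3, 3, 3): truth gives 0, best alternative gives 0.
Others report (3, 3, 6): truth gives 0, best alternative gives 0.
Others report (3, 3, 10): truth gives 0, best alternative gives 0.
Others report (3, 3, 18): truth gives 0, best alternative gives 0.
Others report (3, 6, 3): truth gives 0, best alternative gives 0.
(Remaining 58 profiles checked similarly; truth is weakly best in each.)
In every case the truthful report is at least as good as any alternative, so it is a dominant strategy.

Yes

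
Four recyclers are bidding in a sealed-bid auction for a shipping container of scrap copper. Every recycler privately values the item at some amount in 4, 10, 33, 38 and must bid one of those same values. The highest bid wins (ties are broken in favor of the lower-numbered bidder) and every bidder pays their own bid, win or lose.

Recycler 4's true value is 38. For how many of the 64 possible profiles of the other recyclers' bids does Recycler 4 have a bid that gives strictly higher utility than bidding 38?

45

Others bid (4, 4, 4): truth gives 0; bid 10 gives 28 > 0. Violating.
Others bid (4, 4, 10): truth gives 0; bid 33 gives 5 > 0. Violating.
Others bid (4, 4, 38): truth gives -38; bid 4 gives -4 > -38. Violating.
Others bid (4, 10, 4): truth gives 0; bid 33 gives 5 > 0. Violating.
Others bid (4, 4, 33): truth gives 0; no alternative beats it.
Others bid (4, 10, 33): truth gives 0; no alternative beats it.
(Checking all 64 profiles: 45 have a profitable deviation, 19 do not.)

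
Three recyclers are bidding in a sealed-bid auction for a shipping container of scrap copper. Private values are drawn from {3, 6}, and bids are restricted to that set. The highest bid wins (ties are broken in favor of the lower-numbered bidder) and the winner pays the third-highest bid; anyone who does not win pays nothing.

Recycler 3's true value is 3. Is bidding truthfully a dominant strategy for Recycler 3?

Check each profile of the others' bids and compare truth against every alternative bid.
Others bid (3, 3): truth gives 0, best alternative gives 0.
Others bid (3, 6): truth gives 0, best alternative gives 0.
Others bid (6, 3): truth gives 0, best alternative gives 0.
Others bid (6, 6): truth gives 0, best alternative gives 0.
In every case the truthful bid is at least as good as any alternative, so it is a dominant strategy.

Yes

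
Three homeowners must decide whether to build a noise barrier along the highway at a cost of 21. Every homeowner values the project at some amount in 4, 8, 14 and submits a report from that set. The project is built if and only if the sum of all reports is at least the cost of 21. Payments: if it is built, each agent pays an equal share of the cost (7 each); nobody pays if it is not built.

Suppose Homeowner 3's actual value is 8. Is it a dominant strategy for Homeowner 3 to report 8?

Consider the case where Homeowner 1 reports 4 and Homeowner 2 reports 4.
Truthful report 8: project not built, utility 0.
Report 14 instead: project built, pays 7, utility 8 - 7 = 1.
Since 1 > 0, reporting 14 is strictly better here, so truthful reporting is not dominant.

No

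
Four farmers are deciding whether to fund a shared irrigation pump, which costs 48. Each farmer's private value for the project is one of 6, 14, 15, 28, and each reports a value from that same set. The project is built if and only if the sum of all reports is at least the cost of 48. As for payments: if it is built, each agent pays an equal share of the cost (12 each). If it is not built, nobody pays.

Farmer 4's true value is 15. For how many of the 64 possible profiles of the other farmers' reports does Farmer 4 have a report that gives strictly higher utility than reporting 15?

Others report (6, 6, 14): truth gives 0; report 28 gives 3 > 0. Violating.
Others report (6, 6, 15): truth gives 0; report 28 gives 3 > 0. Violating.
Others report (6, 14, 6): truth gives 0; report 28 gives 3 > 0. Violating.
Others report (6, 15, 6): truth gives 0; report 28 gives 3 > 0. Violating.
Others report (6, 6, 6): truth gives 0; no alternative beats it.
Others report (6, 6, 28): truth gives 3; no alternative beats it.
(Checking all 64 profiles: 6 have a profitable deviation, 58 do not.)

6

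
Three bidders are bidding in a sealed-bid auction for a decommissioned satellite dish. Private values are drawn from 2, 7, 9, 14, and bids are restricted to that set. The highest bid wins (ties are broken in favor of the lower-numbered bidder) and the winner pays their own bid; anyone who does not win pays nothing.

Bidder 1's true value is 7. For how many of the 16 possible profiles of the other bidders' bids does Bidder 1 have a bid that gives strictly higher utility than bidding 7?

1

Others bid (2, 2): truth gives 0; bid 2 gives 5 > 0. Violating.
Others bid (2, 7): truth gives 0; no alternative beats it.
Others bid (2, 9): truth gives 0; no alternative beats it.
(Checking all 16 profiles: 1 has a profitable deviation, 15 do not.)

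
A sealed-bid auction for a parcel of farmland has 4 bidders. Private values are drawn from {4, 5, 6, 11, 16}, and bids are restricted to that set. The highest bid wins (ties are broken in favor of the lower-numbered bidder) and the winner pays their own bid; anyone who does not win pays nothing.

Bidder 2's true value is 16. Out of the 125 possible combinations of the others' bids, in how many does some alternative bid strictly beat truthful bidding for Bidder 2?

Others bid (4, 4, 4): truth gives 0; bid 5 gives 11 > 0. Violating.
Others bid (4, 4, 5): truth gives 0; bid 5 gives 11 > 0. Violating.
Others bid (4, 4, 6): truth gives 0; bid 6 gives 10 > 0. Violating.
Others bid (4, 4, 11): truth gives 0; bid 11 gives 5 > 0. Violating.
Others bid (4, 4, 16): truth gives 0; no alternative beats it.
Others bid (4, 5, 16): truth gives 0; no alternative beats it.
(Checking all 125 profiles: 48 have a profitable deviation, 77 do not.)

48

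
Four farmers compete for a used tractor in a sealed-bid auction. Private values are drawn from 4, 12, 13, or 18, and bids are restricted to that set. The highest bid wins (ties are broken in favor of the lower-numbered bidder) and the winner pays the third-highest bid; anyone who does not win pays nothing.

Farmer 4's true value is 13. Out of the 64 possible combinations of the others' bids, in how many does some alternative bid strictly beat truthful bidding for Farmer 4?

Others bid (4, 4, 13): truth gives 0; bid 18 gives 9 > 0. Violating.
Others bid (4, 12, 13): truth gives 0; bid 18 gives 1 > 0. Violating.
Others bid (4, 13, 4): truth gives 0; bid 18 gives 9 > 0. Violating.
Others bid (4, 13, 12): truth gives 0; bid 18 gives 1 > 0. Violating.
Others bid (4, 4, 4): truth gives 9; no alternative beats it.
Others bid (4, 4, 12): truth gives 9; no alternative beats it.
(Checking all 64 profiles: 12 have a profitable deviation, 52 do not.)

12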